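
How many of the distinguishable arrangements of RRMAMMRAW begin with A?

1120

With the first slot taken by A, it remains to arrange the other 8 letters (RRMMMRAW).
Those 8 letters have M appearing 3 times and R appearing 3 times, giving (8)!/(3!·3!) = 1120.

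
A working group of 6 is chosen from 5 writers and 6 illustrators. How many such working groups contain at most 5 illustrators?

461

Split by how many illustrators are chosen (0 through 5).
Sum: C(6,0)·C(5,6) + C(6,1)·C(5,5) + C(6,2)·C(5,4) + C(6,3)·C(5,3) + C(6,4)·C(5,2) + C(6,5)·C(5,1) = 0 + 6 + 75 + 200 + 150 + 30 = 461.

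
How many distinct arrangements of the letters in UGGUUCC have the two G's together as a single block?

Treat the 2 copies of G as a single block. The multiset to arrange is then {GG, C, C, U, U, U}, 6 items in all.
That gives (6)!/(3!·2!) = 60 arrangements.

60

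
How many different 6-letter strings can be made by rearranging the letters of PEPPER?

60

PEPPER has 6 letters with E appearing twice and P appearing 3 times.
Dividing 6! = 720 by 3!·2! = 12 for the repeated letters gives 60.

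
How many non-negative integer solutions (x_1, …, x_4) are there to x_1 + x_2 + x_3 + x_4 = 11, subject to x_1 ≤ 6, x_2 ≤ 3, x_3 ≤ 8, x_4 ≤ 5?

148

Ignoring the caps, the number of non-negative solutions to x_1+…+x_4 = 11 is C(14,3) = 364.
Subtract solutions that violate a single cap (substitute x_i' = x_i − (cap_i+1)): x_1 ≥ 7 gives C(7,3) = 35; x_2 ≥ 4 gives C(10,3) = 120; x_3 ≥ 9 gives C(5,3) = 10; x_4 ≥ 6 gives C(8,3) = 56. Together 221.
Add back pairs where two caps are both exceeded: 1 + 0 + 0 + 0 + 4 + 0 = 5.
By inclusion–exclusion the count is 364 − 221 + 5 = 148.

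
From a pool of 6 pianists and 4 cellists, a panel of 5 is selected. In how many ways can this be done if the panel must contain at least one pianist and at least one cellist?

246

Unrestricted: C(10,5) = 252 ways to pick any 5 of the 10.
Selections missing a whole group: no pianists → C(4,5) = 0; no cellists → C(6,5) = 6.
Both groups omitted at once is impossible, so 252 − 6 = 246.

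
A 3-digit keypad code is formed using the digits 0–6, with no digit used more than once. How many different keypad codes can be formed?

210

With no repetition, fill the 3 digits in order: 7 choices, then 6, down to 5.
7 × 6 × 5 = 210.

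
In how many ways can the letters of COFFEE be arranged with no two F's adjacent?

Total arrangements of COFFEE: 6!/(2!·2!) = 180.
Arrangements with the F's together: treat FF as one letter, giving (5)!/(2!) = 60.
Hence 180 − 60 = 120.

120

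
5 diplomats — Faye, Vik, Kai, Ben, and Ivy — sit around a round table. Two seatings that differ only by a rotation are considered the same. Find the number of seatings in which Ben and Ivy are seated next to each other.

Glue Ben and Ivy into a block (2 internal orders). Seating 4 units around a circle gives (3)! arrangements.
So 2 × (3)! = 2 × 6 = 12.

12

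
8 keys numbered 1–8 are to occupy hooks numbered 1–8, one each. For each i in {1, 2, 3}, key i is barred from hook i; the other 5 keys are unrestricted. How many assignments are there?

27240

Let Aᵢ (for i ∈ {1, 2, 3}) be the placements that put key i in its forbidden hook. Any j of these fix j positions, leaving (8−j)! ways to fill the rest, and there are C(3,j) ways to pick which j.
By inclusion–exclusion, the number of valid placements is Σ_{j=0}^{3} (−1)^j C(3,j)·(8−j)!.
Computing: 40320 − 15120 + 2160 − 120 = 27240.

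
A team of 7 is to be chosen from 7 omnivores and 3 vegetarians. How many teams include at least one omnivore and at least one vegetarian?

119

Total 7-person selections from all 10: C(10,7) = 120.
Selections missing a whole group: no omnivores → C(3,7) = 0; no vegetarians → C(7,7) = 1.
Both groups omitted at once is impossible, so 120 − 1 = 119.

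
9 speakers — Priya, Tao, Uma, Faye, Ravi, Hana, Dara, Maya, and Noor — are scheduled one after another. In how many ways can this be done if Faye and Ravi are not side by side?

282240

There are 9! = 362880 arrangements in all. If Faye and Ravi are adjacent, merging them into one block gives 2·(8)! = 80640 arrangements.
Complementary counting: 362880 − 80640 = 282240.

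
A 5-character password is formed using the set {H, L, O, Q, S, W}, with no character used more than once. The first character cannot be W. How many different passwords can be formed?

600

The first character has 6−1 = 5 choices (anything except W).
The remaining 4 characters are filled from the other 5 symbols without repetition: 5 × 4 × 3 × 2 = 120.
Total: 5 × 120 = 600.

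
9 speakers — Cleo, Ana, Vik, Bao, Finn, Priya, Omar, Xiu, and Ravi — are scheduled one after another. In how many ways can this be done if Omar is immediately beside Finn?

Treat {Omar, Finn} as a single unit. There are 8 units to order, and the pair itself can be ordered 2 ways.
So the count is 2·(8)! = 80640.

80640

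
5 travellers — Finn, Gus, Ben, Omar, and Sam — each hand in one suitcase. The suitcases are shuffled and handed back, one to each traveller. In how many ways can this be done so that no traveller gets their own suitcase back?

Let Aᵢ be the assignments in which traveller i gets their own suitcase. We want the size of the complement of A₁∪…∪A_5.
By inclusion–exclusion this is Σ_{j=0}^{5} (−1)^j C(5,j)·(5−j)!.
Computing: 120 − 120 + 60 − 20 + 5 − 1 = 44.

44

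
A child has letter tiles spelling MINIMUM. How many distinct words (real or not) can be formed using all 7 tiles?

The 7 letters of MINIMUM have repeats: I appearing twice and M appearing 3 times.
So there are 7! / (3!·2!) = 420 distinguishable arrangements.

420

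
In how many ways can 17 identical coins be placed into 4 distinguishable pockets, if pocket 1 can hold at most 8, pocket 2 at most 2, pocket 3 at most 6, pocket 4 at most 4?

19

Ignoring the caps, the number of non-negative solutions to x_1+…+x_4 = 17 is C(20,3) = 1140.
Subtract solutions that violate a single cap (substitute x_i' = x_i − (cap_i+1)): x_1 ≥ 9 gives C(11,3) = 165; x_2 ≥ 3 gives C(17,3) = 680; x_3 ≥ 7 gives C(13,3) = 286; x_4 ≥ 5 gives C(15,3) = 455. Together 1586.
Add back pairs where two caps are both exceeded: 56 + 4 + 20 + 120 + 220 + 56 = 476.
Subtract triples: 0 + 1 + 0 + 10 = 11.
By inclusion–exclusion the count is 1140 − 1586 + 476 − 11 = 19.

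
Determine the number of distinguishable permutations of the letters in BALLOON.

1260

BALLOON has 7 letters with L appearing twice and O appearing twice.
The number of distinct arrangements is 7!/(2!·2!) = 5040/4 = 1260.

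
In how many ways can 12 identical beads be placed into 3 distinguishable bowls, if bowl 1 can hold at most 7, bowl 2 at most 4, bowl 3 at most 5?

By stars and bars, unrestricted non-negative solutions to x_1+…+x_3 = 12 number C(12+2,2) = 91.
Subtract solutions that violate a single cap (substitute x_i' = x_i − (cap_i+1)): x_1 ≥ 8 gives C(6,2) = 15; x_2 ≥ 5 gives C(9,2) = 36; x_3 ≥ 6 gives C(8,2) = 28. Together 79.
Add back pairs where two caps are both exceeded: 0 + 0 + 3 = 3.
By inclusion–exclusion the count is 91 − 79 + 3 = 15.

15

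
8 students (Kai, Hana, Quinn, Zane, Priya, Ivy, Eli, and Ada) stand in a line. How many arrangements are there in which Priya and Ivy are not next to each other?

There are 8! = 40320 arrangements in all. If Priya and Ivy are adjacent, merging them into one block gives 2·(7)! = 10080 arrangements.
So 40320 − 10080 = 30240 arrangements keep them apart.

30240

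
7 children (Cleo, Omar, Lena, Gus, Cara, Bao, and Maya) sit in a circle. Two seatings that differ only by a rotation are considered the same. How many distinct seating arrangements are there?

Around a circle, 7 distinct people have 7!/7 = (6)! = 720 rotationally distinct seatings.

720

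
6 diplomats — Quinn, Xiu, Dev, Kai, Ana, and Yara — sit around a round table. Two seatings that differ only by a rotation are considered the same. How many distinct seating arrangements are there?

Seat Quinn anywhere (absorbing the rotational symmetry), then permute the other 5: (5)! = 120.

120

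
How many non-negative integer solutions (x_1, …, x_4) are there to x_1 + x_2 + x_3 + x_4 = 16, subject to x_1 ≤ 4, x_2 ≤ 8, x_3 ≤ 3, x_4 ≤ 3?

10

Ignoring the caps, the number of non-negative solutions to x_1+…+x_4 = 16 is C(19,3) = 969.
Subtract solutions that violate a single cap (substitute x_i' = x_i − (cap_i+1)): x_1 ≥ 5 gives C(14,3) = 364; x_2 ≥ 9 gives C(10,3) = 120; x_3 ≥ 4 gives C(15,3) = 455; x_4 ≥ 4 gives C(15,3) = 455. Together 1394.
Add back pairs where two caps are both exceeded: 10 + 120 + 120 + 20 + 20 + 165 = 455.
Subtract triples: 0 + 0 + 20 + 0 = 20.
By inclusion–exclusion the count is 969 − 1394 + 455 − 20 = 10.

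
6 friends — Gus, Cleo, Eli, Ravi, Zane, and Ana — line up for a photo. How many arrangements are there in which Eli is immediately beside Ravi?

Place the 4 others and the Eli-Ravi pair as 5 objects in a line; the pair has 2 internal arrangements.
So the count is 2·(5)! = 240.

240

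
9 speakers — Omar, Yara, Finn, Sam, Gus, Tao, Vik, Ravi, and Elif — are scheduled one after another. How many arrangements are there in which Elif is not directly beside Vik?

282240

There are 9! = 362880 arrangements in all. If Elif and Vik are adjacent, merging them into one block gives 2·(8)! = 80640 arrangements.
So 362880 − 80640 = 282240 arrangements keep them apart.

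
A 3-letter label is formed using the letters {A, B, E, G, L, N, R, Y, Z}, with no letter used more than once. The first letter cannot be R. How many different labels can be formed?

448

The first letter has 9−1 = 8 choices (anything except R).
The remaining 2 letters are filled from the other 8 symbols without repetition: 8 × 7 = 56.
Total: 8 × 56 = 448.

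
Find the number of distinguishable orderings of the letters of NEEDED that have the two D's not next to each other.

Total arrangements of NEEDED: 6!/(3!·2!) = 60.
Arrangements with the D's together: treat DD as one letter, giving (5)!/(3!) = 20.
Subtracting, 60 − 20 = 40 arrangements keep the D's apart.

40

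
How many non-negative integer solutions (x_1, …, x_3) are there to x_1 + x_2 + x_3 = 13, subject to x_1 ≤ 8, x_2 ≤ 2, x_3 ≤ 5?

6

Without the upper bounds there are C(15,2) = 105 ways to split 13 among 3 variables.
Subtract solutions that violate a single cap (substitute x_i' = x_i − (cap_i+1)): x_1 ≥ 9 gives C(6,2) = 15; x_2 ≥ 3 gives C(12,2) = 66; x_3 ≥ 6 gives C(9,2) = 36. Together 117.
Add back pairs where two caps are both exceeded: 3 + 0 + 15 = 18.
By inclusion–exclusion the count is 105 − 117 + 18 = 6.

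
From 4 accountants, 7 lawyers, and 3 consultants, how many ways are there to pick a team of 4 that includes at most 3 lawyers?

966

Split by how many lawyers are chosen (0 through 3).
Sum: C(7,0)·C(7,4) + C(7,1)·C(7,3) + C(7,2)·C(7,2) + C(7,3)·C(7,1) = 35 + 245 + 441 + 245 = 966.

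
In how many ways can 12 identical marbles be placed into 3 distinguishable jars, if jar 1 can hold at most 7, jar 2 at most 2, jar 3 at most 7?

12

By stars and bars, unrestricted non-negative solutions to x_1+…+x_3 = 12 number C(12+2,2) = 91.
Subtract solutions that violate a single cap (substitute x_i' = x_i − (cap_i+1)): x_1 ≥ 8 gives C(6,2) = 15; x_2 ≥ 3 gives C(11,2) = 55; x_3 ≥ 8 gives C(6,2) = 15. Together 85.
Add back pairs where two caps are both exceeded: 3 + 0 + 3 = 6.
By inclusion–exclusion the count is 91 − 85 + 6 = 12.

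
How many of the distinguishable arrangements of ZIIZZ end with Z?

6

With the last slot taken by Z, it remains to arrange the other 4 letters (IIZZ).
Those 4 letters have I appearing twice and Z appearing twice, giving (4)!/(2!·2!) = 6.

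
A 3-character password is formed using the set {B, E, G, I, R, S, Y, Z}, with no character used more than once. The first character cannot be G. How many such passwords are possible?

294

The first character has 8−1 = 7 choices (anything except G).
The remaining 2 characters are filled from the other 7 symbols without repetition: 7 × 6 = 42.
Total: 7 × 42 = 294.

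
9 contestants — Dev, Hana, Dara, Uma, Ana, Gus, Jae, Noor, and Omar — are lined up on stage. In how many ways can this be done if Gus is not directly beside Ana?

Of the 9! = 362880 arrangements, those with Gus and Ana adjacent number 2 × 8! = 80640 (treat the pair as a block with 2 internal orders).
So 362880 − 80640 = 282240 arrangements keep them apart.

282240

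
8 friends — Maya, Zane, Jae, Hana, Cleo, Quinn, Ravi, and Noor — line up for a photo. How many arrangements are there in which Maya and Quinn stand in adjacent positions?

Treat {Maya, Quinn} as a single unit. There are 7 units to order, and the pair itself can be ordered 2 ways.
That gives 2 × 7! = 2 × 5040 = 10080.

10080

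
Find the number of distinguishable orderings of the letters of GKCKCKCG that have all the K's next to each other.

60

Treat the 3 copies of K as a single block. The multiset to arrange is then {KKK, C, C, C, G, G}, 6 items in all.
That gives (6)!/(3!·2!) = 60 arrangements.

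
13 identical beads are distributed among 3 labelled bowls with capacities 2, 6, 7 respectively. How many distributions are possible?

6

Without the upper bounds there are C(15,2) = 105 ways to split 13 among 3 bowls.
Subtract solutions that violate a single cap (substitute x_i' = x_i − (cap_i+1)): x_1 ≥ 3 gives C(12,2) = 66; x_2 ≥ 7 gives C(8,2) = 28; x_3 ≥ 8 gives C(7,2) = 21. Together 115.
Add back pairs where two caps are both exceeded: 10 + 6 + 0 = 16.
By inclusion–exclusion the count is 105 − 115 + 16 = 6.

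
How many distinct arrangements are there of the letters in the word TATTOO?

The 6 letters of TATTOO have repeats: O appearing twice and T appearing 3 times.
Dividing 6! = 720 by 3!·2! = 12 for the repeated letters gives 60.

60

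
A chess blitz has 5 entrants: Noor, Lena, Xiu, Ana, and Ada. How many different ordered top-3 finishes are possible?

This is an ordered selection of 3 from 5: P(5,3).
That gives 5 × 4 × 3 = 60.

60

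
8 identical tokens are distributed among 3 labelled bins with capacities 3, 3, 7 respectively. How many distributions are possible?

15

Without the upper bounds there are C(10,2) = 45 ways to split 8 among 3 bins.
Subtract solutions that violate a single cap (substitute x_i' = x_i − (cap_i+1)): x_1 ≥ 4 gives C(6,2) = 15; x_2 ≥ 4 gives C(6,2) = 15; x_3 ≥ 8 gives C(2,2) = 1. Together 31.
Add back pairs where two caps are both exceeded: 1 + 0 + 0 = 1.
By inclusion–exclusion the count is 45 − 31 + 1 = 15.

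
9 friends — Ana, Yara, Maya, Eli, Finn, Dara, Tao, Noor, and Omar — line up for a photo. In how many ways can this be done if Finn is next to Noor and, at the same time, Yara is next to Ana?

Treat {Finn,Noor} as one block (2 orders) and {Yara,Ana} as another (2 orders).
That leaves 7 units to arrange: 2 × 2 × 7! = 4 × 5040 = 20160.

20160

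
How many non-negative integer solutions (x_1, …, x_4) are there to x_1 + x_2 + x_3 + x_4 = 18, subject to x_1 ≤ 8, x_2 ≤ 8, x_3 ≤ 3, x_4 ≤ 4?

51

Without the upper bounds there are C(21,3) = 1330 ways to split 18 among 4 variables.
Subtract solutions that violate a single cap (substitute x_i' = x_i − (cap_i+1)): x_1 ≥ 9 gives C(12,3) = 220; x_2 ≥ 9 gives C(12,3) = 220; x_3 ≥ 4 gives C(17,3) = 680; x_4 ≥ 5 gives C(16,3) = 560. Together 1680.
Add back pairs where two caps are both exceeded: 1 + 56 + 35 + 56 + 35 + 220 = 403.
Subtract triples: 0 + 0 + 1 + 1 = 2.
By inclusion–exclusion the count is 1330 − 1680 + 403 − 2 = 51.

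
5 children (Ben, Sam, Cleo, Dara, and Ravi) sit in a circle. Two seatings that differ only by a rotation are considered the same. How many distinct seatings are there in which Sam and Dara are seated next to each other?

12

Treat {Sam, Dara} as one unit (2 internal orders) and seat the resulting 4 units around the table: (3)! circular arrangements.
So 2 × (3)! = 2 × 6 = 12.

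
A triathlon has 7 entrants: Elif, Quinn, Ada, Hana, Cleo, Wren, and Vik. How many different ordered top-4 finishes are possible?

840

This is an ordered selection of 4 from 7: P(7,4).
That gives 7 × 6 × 5 × 4 = 840.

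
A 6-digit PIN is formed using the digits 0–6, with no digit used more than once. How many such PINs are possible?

5040

Choose and order 6 of the 7 symbols: the first digit has 7 options, the next 6, and so on down to 2.
That product is 7 × 6 × 5 × 4 × 3 × 2 = 5040.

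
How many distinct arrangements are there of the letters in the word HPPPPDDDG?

2520

The 9 letters of HPPPPDDDG have repeats: D appearing 3 times and P appearing 4 times.
Dividing 9! = 362880 by 4!·3! = 144 for the repeated letters gives 2520.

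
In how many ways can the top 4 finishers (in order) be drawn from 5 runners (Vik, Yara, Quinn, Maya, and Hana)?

120

This is an ordered selection of 4 from 5: P(5,4).
That gives 5 × 4 × 3 × 2 = 120.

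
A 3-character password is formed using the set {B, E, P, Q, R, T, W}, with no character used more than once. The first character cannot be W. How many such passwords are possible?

180

The first character has 7−1 = 6 choices (anything except W).
The remaining 2 characters are filled from the other 6 symbols without repetition: 6 × 5 = 30.
Total: 6 × 30 = 180.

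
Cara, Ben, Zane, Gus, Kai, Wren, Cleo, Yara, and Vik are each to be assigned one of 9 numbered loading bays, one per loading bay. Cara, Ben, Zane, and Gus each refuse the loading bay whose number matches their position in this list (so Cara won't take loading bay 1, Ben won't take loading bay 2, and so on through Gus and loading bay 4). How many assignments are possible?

229080

Let Aᵢ (for 1 ≤ i ≤ 4) be the placements that put person i in their forbidden loading bay. Any j of these fix j positions, leaving (9−j)! ways to fill the rest, and there are C(4,j) ways to pick which j.
By inclusion–exclusion, the number of valid placements is Σ_{j=0}^{4} (−1)^j C(4,j)·(9−j)!.
Computing: 362880 − 161280 + 30240 − 2880 + 120 = 229080.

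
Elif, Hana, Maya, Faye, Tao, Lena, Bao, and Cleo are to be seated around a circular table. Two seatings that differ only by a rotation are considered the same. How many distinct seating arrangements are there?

5040

Around a circle, 8 distinct people have 8!/8 = (7)! = 5040 rotationally distinct seatings.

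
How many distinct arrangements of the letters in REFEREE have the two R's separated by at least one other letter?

75

There are 7!/(4!·2!) = 105 arrangements of REFEREE in total.
Arrangements with the R's together: treat RR as one letter, giving (6)!/(4!) = 30.
Hence 105 − 30 = 75.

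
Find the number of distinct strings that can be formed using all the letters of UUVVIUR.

The 7 letters of UUVVIUR have repeats: U appearing 3 times and V appearing twice.
So there are 7! / (3!·2!) = 420 distinguishable arrangements.

420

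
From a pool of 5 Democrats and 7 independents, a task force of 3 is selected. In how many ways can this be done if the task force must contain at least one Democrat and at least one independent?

Total 3-person selections from all 12: C(12,3) = 220.
Selections missing a whole group: no Democrats → C(7,3) = 35; no independents → C(5,3) = 10.
Both groups omitted at once is impossible, so 220 − 45 = 175.

175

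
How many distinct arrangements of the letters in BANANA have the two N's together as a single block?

Treat the 2 copies of N as a single block. The multiset to arrange is then {NN, A, A, A, B}, 5 items in all.
That gives (5)!/(3!) = 20 arrangements.

20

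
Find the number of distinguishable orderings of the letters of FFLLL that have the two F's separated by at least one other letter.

6

Total arrangements of FFLLL: 5!/(3!·2!) = 10.
If the two F's are adjacent, glue them into one block, leaving 4 items to arrange: (4)!/(3!) = 4 ways.
Subtracting, 10 − 4 = 6 arrangements keep the F's apart.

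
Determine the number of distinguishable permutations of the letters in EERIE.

The 5 letters of EERIE have repeats: E appearing 3 times.
So there are 5! / (3!) = 20 distinguishable arrangements.

20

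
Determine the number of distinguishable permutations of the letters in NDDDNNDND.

NDDDNNDND has 9 letters with D appearing 5 times and N appearing 4 times.
So there are 9! / (5!·4!) = 126 distinguishable arrangements.

126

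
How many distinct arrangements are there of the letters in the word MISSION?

The 7 letters of MISSION have repeats: I appearing twice and S appearing twice.
So there are 7! / (2!·2!) = 1260 distinguishable arrangements.

1260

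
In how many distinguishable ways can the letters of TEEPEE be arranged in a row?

30

The 6 letters of TEEPEE have repeats: E appearing 4 times.
Dividing 6! = 720 by 4! = 24 for the repeated letters gives 30.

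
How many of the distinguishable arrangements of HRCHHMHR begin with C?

105

With the first slot taken by C, it remains to arrange the other 7 letters (HRHHMHR).
Those 7 letters have H appearing 4 times and R appearing twice, giving (7)!/(4!·2!) = 105.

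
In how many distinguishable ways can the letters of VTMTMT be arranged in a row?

The 6 letters of VTMTMT have repeats: M appearing twice and T appearing 3 times.
The number of distinct arrangements is 6!/(3!·2!) = 720/12 = 60.

60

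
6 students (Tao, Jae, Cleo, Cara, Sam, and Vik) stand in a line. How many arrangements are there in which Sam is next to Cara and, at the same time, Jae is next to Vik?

Treat {Sam,Cara} as one block (2 orders) and {Jae,Vik} as another (2 orders).
That leaves 4 units to arrange: 2 × 2 × 4! = 4 × 24 = 96.

96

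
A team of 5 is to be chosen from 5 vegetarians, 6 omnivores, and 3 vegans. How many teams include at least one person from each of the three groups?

1365

Total 5-person selections from all 14: C(14,5) = 2002.
Subtract selections that omit an entire group: no vegetarians → C(9,5) = 126; no omnivores → C(8,5) = 56; no vegans → C(11,5) = 462.
Add back selections omitting two groups (i.e. drawn from a single group): C(5,5) + C(6,5) + C(3,5) = 7.
By inclusion–exclusion: 2002 − 644 + 7 = 1365.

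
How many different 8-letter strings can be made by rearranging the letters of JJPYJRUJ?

1680

The 8 letters of JJPYJRUJ have repeats: J appearing 4 times.
So there are 8! / (4!) = 1680 distinguishable arrangements.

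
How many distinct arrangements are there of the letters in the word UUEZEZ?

UUEZEZ has 6 letters with E appearing twice, U appearing twice, and Z appearing twice.
The number of distinct arrangements is 6!/(2!·2!·2!) = 720/8 = 90.

90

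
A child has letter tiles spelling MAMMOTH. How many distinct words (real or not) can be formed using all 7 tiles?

840

Letter multiplicities in MAMMOTH: A×1, H×1, M×3, O×1, T×1.
So there are 7! / (3!) = 840 distinguishable arrangements.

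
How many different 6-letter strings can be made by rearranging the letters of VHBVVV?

Letter multiplicities in VHBVVV: B×1, H×1, V×4.
Dividing 6! = 720 by 4! = 24 for the repeated letters gives 30.

30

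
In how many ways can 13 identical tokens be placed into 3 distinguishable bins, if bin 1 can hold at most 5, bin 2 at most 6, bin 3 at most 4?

Without the upper bounds there are C(15,2) = 105 ways to split 13 among 3 bins.
Subtract solutions that violate a single cap (substitute x_i' = x_i − (cap_i+1)): x_1 ≥ 6 gives C(9,2) = 36; x_2 ≥ 7 gives C(8,2) = 28; x_3 ≥ 5 gives C(10,2) = 45. Together 109.
Add back pairs where two caps are both exceeded: 1 + 6 + 3 = 10.
By inclusion–exclusion the count is 105 − 109 + 10 = 6.

6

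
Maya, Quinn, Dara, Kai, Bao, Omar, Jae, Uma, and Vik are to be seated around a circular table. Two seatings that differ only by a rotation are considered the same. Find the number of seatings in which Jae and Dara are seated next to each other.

Glue Jae and Dara into a block (2 internal orders). Seating 8 units around a circle gives (7)! arrangements.
So 2 × (7)! = 2 × 5040 = 10080.

10080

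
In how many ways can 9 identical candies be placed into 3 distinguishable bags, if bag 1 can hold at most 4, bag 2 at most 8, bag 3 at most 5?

Without the upper bounds there are C(11,2) = 55 ways to split 9 among 3 bags.
Subtract solutions that violate a single cap (substitute x_i' = x_i − (cap_i+1)): x_1 ≥ 5 gives C(6,2) = 15; x_2 ≥ 9 gives C(2,2) = 1; x_3 ≥ 6 gives C(5,2) = 10. Together 26.
No two caps can be exceeded simultaneously, so the pair terms are all 0.
By inclusion–exclusion the count is 55 − 26 + 0 = 29.

29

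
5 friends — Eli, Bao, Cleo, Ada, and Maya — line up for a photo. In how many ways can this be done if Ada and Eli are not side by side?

There are 5! = 120 arrangements in all. If Ada and Eli are adjacent, merging them into one block gives 2·(4)! = 48 arrangements.
So 120 − 48 = 72 arrangements keep them apart.

72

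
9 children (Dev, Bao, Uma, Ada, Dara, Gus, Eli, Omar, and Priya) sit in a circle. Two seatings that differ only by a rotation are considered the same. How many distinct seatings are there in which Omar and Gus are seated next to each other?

10080

Treat {Omar, Gus} as one unit (2 internal orders) and seat the resulting 8 units around the table: (7)! circular arrangements.
So 2 × (7)! = 2 × 5040 = 10080.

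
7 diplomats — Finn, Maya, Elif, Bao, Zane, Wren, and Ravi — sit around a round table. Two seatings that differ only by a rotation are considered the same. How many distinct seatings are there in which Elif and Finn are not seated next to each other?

Without the restriction there are (6)! = 720 seatings.
Those with Elif next to Finn: fuse the pair into one unit and seat 6 units around a circle — 2·(5)! = 240.
Subtracting, 720 − 240 = 480.

480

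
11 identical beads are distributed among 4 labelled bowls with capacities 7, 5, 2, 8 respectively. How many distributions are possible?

Ignoring the caps, the number of non-negative solutions to x_1+…+x_4 = 11 is C(14,3) = 364.
Subtract solutions that violate a single cap (substitute x_i' = x_i − (cap_i+1)): x_1 ≥ 8 gives C(6,3) = 20; x_2 ≥ 6 gives C(8,3) = 56; x_3 ≥ 3 gives C(11,3) = 165; x_4 ≥ 9 gives C(5,3) = 10. Together 251.
Add back pairs where two caps are both exceeded: 0 + 1 + 0 + 10 + 0 + 0 = 11.
By inclusion–exclusion the count is 364 − 251 + 11 = 124.

124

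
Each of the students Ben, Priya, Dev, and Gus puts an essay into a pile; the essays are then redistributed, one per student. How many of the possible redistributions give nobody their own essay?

This is the derangement count D_4: permutations of 4 items with no fixed point.
By inclusion–exclusion this is Σ_{j=0}^{4} (−1)^j C(4,j)·(4−j)!.
Computing: 24 − 24 + 12 − 4 + 1 = 9.

9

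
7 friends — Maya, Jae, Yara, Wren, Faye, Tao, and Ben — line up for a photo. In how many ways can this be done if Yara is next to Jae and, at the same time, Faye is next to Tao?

480

Treat {Yara,Jae} as one block (2 orders) and {Faye,Tao} as another (2 orders).
That leaves 5 units to arrange: 2 × 2 × 5! = 4 × 120 = 480.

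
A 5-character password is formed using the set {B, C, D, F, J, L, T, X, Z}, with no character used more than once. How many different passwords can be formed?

Choose and order 5 of the 9 symbols: the first character has 9 options, the next 8, and so on down to 5.
9 × 8 × 7 × 6 × 5 = 15120.

15120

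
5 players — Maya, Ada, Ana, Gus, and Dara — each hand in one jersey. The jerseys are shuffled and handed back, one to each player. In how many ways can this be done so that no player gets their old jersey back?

44

Count assignments avoiding every fixed point. For any j of the 5 players fixed to their old jersey, the other 5−j can be arranged in (5−j)! ways.
By inclusion–exclusion this is Σ_{j=0}^{5} (−1)^j C(5,j)·(5−j)!.
Computing: 120 − 120 + 60 − 20 + 5 − 1 = 44.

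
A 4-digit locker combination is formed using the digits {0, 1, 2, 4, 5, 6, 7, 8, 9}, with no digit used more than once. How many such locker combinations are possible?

This is a permutation of 4 out of 9: P(9,4) = 9!/5!.
That product is 9 × 8 × 7 × 6 = 3024.

3024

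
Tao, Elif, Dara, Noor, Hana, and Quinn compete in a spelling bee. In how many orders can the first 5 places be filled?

There are 6 choices for 1st place, 5 for 2nd, and so on down to 2 for position 5.
That gives 6 × 5 × 4 × 3 × 2 = 720.

720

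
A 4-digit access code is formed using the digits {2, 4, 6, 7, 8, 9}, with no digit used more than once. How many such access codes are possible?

360

This is a permutation of 4 out of 6: P(6,4) = 6!/2!.
That product is 6 × 5 × 4 × 3 = 360.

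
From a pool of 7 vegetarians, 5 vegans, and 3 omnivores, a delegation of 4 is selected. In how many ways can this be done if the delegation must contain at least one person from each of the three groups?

Unrestricted: C(15,4) = 1365 ways to pick any 4 of the 15.
Subtract selections that omit an entire group: no vegetarians → C(8,4) = 70; no vegans → C(10,4) = 210; no omnivores → C(12,4) = 495.
Add back selections omitting two groups (i.e. drawn from a single group): C(7,4) + C(5,4) + C(3,4) = 40.
By inclusion–exclusion: 1365 − 775 + 40 = 630.

630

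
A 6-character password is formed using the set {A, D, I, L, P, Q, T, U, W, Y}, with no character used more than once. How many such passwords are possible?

With no repetition, fill the 6 characters in order: 10 choices, then 9, down to 5.
10 × 9 × 8 × 7 × 6 × 5 = 151200.

151200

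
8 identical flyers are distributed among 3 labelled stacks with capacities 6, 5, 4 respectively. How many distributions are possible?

26

By stars and bars, unrestricted non-negative solutions to x_1+…+x_3 = 8 number C(8+2,2) = 45.
Subtract solutions that violate a single cap (substitute x_i' = x_i − (cap_i+1)): x_1 ≥ 7 gives C(3,2) = 3; x_2 ≥ 6 gives C(4,2) = 6; x_3 ≥ 5 gives C(5,2) = 10. Together 19.
No two caps can be exceeded simultaneously, so the pair terms are all 0.
By inclusion–exclusion the count is 45 − 19 + 0 = 26.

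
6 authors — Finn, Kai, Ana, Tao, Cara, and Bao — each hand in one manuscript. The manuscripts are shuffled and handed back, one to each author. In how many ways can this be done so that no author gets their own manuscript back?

265

Count assignments avoiding every fixed point. For any j of the 6 authors fixed to their own manuscript, the other 6−j can be arranged in (6−j)! ways.
By inclusion–exclusion this is Σ_{j=0}^{6} (−1)^j C(6,j)·(6−j)!.
Computing: 720 − 720 + 360 − 120 + 30 − 6 + 1 = 265.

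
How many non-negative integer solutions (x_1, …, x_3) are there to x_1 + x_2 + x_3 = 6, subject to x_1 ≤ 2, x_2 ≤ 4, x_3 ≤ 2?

6

By stars and bars, unrestricted non-negative solutions to x_1+…+x_3 = 6 number C(6+2,2) = 28.
Subtract solutions that violate a single cap (substitute x_i' = x_i − (cap_i+1)): x_1 ≥ 3 gives C(5,2) = 10; x_2 ≥ 5 gives C(3,2) = 3; x_3 ≥ 3 gives C(5,2) = 10. Together 23.
Add back pairs where two caps are both exceeded: 0 + 1 + 0 = 1.
By inclusion–exclusion the count is 28 − 23 + 1 = 6.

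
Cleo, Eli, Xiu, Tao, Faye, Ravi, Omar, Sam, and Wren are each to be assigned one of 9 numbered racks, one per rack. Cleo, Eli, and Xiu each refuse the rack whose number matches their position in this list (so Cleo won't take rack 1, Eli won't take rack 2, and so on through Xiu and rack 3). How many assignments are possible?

Let Aᵢ (for i ∈ {1, 2, 3}) be the placements that put person i in their forbidden rack. Any j of these fix j positions, leaving (9−j)! ways to fill the rest, and there are C(3,j) ways to pick which j.
By inclusion–exclusion, the number of valid placements is Σ_{j=0}^{3} (−1)^j C(3,j)·(9−j)!.
Computing: 362880 − 120960 + 15120 − 720 = 256320.

256320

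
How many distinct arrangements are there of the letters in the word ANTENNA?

420

ANTENNA has 7 letters with A appearing twice and N appearing 3 times.
The number of distinct arrangements is 7!/(3!·2!) = 5040/12 = 420.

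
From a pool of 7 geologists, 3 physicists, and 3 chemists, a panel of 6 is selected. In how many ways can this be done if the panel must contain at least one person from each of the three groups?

Unrestricted: C(13,6) = 1716 ways to pick any 6 of the 13.
Subtract selections that omit an entire group: no geologists → C(6,6) = 1; no physicists → C(10,6) = 210; no chemists → C(10,6) = 210.
Add back selections omitting two groups (i.e. drawn from a single group): C(7,6) + C(3,6) + C(3,6) = 7.
By inclusion–exclusion: 1716 − 421 + 7 = 1302.

1302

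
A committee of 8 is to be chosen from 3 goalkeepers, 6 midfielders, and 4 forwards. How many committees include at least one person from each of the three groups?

With no constraint there are C(13,8) = 1287 possible selections.
Subtract selections that omit an entire group: no goalkeepers → C(10,8) = 45; no midfielders → C(7,8) = 0; no forwards → C(9,8) = 9.
Add back selections omitting two groups (i.e. drawn from a single group): C(3,8) + C(6,8) + C(4,8) = 0.
By inclusion–exclusion: 1287 − 54 + 0 = 1233.

1233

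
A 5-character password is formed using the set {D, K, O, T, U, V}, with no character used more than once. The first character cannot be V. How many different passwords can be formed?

600

The first character has 6−1 = 5 choices (anything except V).
The remaining 4 characters are filled from the other 5 symbols without repetition: 5 × 4 × 3 × 2 = 120.
Total: 5 × 120 = 600.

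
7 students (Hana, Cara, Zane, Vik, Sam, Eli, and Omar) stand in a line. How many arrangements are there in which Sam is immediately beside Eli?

1440

Glue Sam and Eli into one block (2 internal orders), leaving 6 units to arrange in a row.
So the count is 2·(6)! = 1440.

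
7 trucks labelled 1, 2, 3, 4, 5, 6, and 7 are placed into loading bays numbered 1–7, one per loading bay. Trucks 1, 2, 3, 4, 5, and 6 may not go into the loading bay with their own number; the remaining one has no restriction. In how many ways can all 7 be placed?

2119

Let Aᵢ (for 1 ≤ i ≤ 6) be the placements that put truck i in its forbidden loading bay. Any j of these fix j positions, leaving (7−j)! ways to fill the rest, and there are C(6,j) ways to pick which j.
By inclusion–exclusion, the number of valid placements is Σ_{j=0}^{6} (−1)^j C(6,j)·(7−j)!.
Computing: 5040 − 4320 + 1800 − 480 + 90 − 12 + 1 = 2119.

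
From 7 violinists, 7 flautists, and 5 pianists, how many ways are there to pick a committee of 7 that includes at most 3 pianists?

Split by how many pianists are chosen (0 through 3).
Sum: C(5,0)·C(14,7) + C(5,1)·C(14,6) + C(5,2)·C(14,5) + C(5,3)·C(14,4) = 3432 + 15015 + 20020 + 10010 = 48477.

48477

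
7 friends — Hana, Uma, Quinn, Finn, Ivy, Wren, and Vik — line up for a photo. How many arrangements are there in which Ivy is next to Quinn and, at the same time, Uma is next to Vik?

Treat {Ivy,Quinn} as one block (2 orders) and {Uma,Vik} as another (2 orders).
That leaves 5 units to arrange: 2 × 2 × 5! = 4 × 120 = 480.

480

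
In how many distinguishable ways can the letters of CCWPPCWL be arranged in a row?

The 8 letters of CCWPPCWL have repeats: C appearing 3 times, P appearing twice, and W appearing twice.
Dividing 8! = 40320 by 3!·2!·2! = 24 for the repeated letters gives 1680.

1680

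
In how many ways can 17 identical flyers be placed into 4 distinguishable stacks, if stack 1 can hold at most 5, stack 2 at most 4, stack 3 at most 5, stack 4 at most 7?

By stars and bars, unrestricted non-negative solutions to x_1+…+x_4 = 17 number C(17+3,3) = 1140.
Subtract solutions that violate a single cap (substitute x_i' = x_i − (cap_i+1)): x_1 ≥ 6 gives C(14,3) = 364; x_2 ≥ 5 gives C(15,3) = 455; x_3 ≥ 6 gives C(14,3) = 364; x_4 ≥ 8 gives C(12,3) = 220. Together 1403.
Add back pairs where two caps are both exceeded: 84 + 56 + 20 + 84 + 35 + 20 = 299.
Subtract triples: 1 + 0 + 0 + 0 = 1.
By inclusion–exclusion the count is 1140 − 1403 + 299 − 1 = 35.

35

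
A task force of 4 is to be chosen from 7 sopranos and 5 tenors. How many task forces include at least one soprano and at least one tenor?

With no constraint there are C(12,4) = 495 possible selections.
Selections missing a whole group: no sopranos → C(5,4) = 5; no tenors → C(7,4) = 35.
Both groups omitted at once is impossible, so 495 − 40 = 455.

455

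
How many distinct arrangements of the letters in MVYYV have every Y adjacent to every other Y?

Treat the 2 copies of Y as a single block. The multiset to arrange is then {YY, M, V, V}, 4 items in all.
That gives (4)!/(2!) = 12 arrangements.

12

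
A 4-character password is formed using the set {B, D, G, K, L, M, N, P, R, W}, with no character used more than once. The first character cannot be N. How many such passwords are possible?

4536

The first character has 10−1 = 9 choices (anything except N).
The remaining 3 characters are filled from the other 9 symbols without repetition: 9 × 8 × 7 = 504.
Total: 9 × 504 = 4536.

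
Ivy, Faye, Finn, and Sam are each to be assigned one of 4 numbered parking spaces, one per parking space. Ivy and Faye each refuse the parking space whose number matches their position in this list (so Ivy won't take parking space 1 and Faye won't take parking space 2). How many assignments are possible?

14

Let Aᵢ (for i ∈ {1, 2}) be the placements that put person i in their forbidden parking space. Any j of these fix j positions, leaving (4−j)! ways to fill the rest, and there are C(2,j) ways to pick which j.
By inclusion–exclusion, the number of valid placements is Σ_{j=0}^{2} (−1)^j C(2,j)·(4−j)!.
Computing: 24 − 12 + 2 = 14.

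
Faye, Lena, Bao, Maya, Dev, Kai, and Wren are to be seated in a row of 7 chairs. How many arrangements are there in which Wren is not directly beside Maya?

Of the 7! = 5040 arrangements, those with Wren and Maya adjacent number 2 × 6! = 1440 (treat the pair as a block with 2 internal orders).
So 5040 − 1440 = 3600 arrangements keep them apart.

3600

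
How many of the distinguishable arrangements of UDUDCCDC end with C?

With the last slot taken by C, it remains to arrange the other 7 letters (UDUDCDC).
Those 7 letters have C appearing twice, D appearing 3 times, and U appearing twice, giving (7)!/(3!·2!·2!) = 210.

210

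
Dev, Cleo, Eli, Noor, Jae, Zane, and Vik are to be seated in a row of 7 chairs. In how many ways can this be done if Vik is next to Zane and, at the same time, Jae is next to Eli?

480

Treat {Vik,Zane} as one block (2 orders) and {Jae,Eli} as another (2 orders).
That leaves 5 units to arrange: 2 × 2 × 5! = 4 × 120 = 480.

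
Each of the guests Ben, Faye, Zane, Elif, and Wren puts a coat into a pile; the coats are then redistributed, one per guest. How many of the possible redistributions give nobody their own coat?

Count assignments avoiding every fixed point. For any j of the 5 guests fixed to their own coat, the other 5−j can be arranged in (5−j)! ways.
By inclusion–exclusion this is Σ_{j=0}^{5} (−1)^j C(5,j)·(5−j)!.
Computing: 120 − 120 + 60 − 20 + 5 − 1 = 44.

44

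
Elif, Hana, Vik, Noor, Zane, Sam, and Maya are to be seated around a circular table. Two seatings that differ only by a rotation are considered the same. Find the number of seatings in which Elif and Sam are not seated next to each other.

All circular seatings of 7 people number (6)! = 720.
Those with Elif next to Sam: fuse the pair into one unit and seat 6 units around a circle — 2·(5)! = 240.
Subtracting, 720 − 240 = 480.

480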